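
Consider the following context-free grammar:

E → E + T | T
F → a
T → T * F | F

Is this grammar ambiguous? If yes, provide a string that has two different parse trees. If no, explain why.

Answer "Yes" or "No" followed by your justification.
This is the standard stratified expression grammar: '+' is introduced only by the left-recursive rule E → E + T and '*' only by the left-recursive rule T → T * F, with F → a. For any string, the last '+' must be the one produced at the root E (everything after it is a T containing no '+'), and likewise within each T the last '*' is produced at its root. This fixes the parse tree uniquely (left-associative, '*' binding tighter than '+'), so every string has exactly one parse tree.

Final answer: No - the grammar is unambiguous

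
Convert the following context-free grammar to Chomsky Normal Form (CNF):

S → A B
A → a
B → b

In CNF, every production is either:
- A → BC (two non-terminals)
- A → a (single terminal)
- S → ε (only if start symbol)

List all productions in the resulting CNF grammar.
The grammar has no ε-productions or unit productions to eliminate.
S → A B is already in CNF (two non-terminals) – keep it.
A → a is already in CNF (single terminal) – keep it.
B → b is already in CNF (single terminal) – keep it.
Resulting CNF grammar (3 productions): A → a; B → b; S → A B

Final answer: A → a; B → b; S → A B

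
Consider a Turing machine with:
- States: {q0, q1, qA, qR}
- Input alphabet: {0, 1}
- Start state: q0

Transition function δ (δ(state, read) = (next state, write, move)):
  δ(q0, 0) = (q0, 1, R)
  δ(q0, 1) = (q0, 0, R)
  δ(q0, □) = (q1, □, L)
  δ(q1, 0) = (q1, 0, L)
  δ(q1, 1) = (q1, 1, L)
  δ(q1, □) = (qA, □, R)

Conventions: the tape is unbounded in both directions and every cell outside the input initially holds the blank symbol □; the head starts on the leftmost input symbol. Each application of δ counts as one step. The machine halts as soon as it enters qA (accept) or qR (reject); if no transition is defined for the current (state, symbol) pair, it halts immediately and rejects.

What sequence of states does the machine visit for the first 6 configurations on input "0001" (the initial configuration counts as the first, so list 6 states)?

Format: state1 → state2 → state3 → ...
Step 0: [q0]0001 (head at position 0)
Step 1: δ(q0, 0) = (q0, 1, R)  ⊢  1[q0]001 (head at position 1)
Step 2: δ(q0, 0) = (q0, 1, R)  ⊢  11[q0]01 (head at position 2)
Step 3: δ(q0, 0) = (q0, 1, R)  ⊢  111[q0]1 (head at position 3)
Step 4: δ(q0, 1) = (q0, 0, R)  ⊢  1110[q0]□ (head at position 4)
Step 5: δ(q0, □) = (q1, □, L)  ⊢  111[q1]0□ (head at position 3)
Reading off the states of these 6 configurations: q0 → q0 → q0 → q0 → q0 → q1

Final answer: q0 → q0 → q0 → q0 → q0 → q1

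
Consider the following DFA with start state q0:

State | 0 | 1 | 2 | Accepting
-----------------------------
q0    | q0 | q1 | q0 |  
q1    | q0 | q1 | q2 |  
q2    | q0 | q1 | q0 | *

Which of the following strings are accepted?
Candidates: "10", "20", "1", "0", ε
"10": q0 → q1 → q0; q0 is not accepting → rejected
"20": q0 → q0 → q0; q0 is not accepting → rejected
"1": q0 → q1; q1 is not accepting → rejected
"0": q0 → q0; q0 is not accepting → rejected
ε: q0; q0 is not accepting → rejected

Final answer: None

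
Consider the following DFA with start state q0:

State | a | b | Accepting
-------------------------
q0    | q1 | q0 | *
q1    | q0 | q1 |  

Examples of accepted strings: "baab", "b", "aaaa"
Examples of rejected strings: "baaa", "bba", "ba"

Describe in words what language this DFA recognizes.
strings over {a,b} with an even number of a's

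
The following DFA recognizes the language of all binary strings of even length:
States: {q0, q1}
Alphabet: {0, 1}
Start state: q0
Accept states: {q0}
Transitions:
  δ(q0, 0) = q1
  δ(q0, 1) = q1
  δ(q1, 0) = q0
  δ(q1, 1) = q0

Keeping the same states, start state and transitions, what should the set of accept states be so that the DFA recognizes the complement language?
The DFA is complete (every state has a transition on every symbol), so the complement
is recognized by the same DFA with accepting and non-accepting states swapped.
Original accept states: {q0}
Complement accept states = All states - Original accept states
= {q0, q1} - {q0}
= {q1}
Complement language: strings of ODD length

Final answer: {q1}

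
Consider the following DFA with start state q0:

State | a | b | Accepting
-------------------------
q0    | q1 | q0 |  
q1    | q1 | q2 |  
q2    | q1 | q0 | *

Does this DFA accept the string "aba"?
Start in q0.
Read 'a': q0 → q1
Read 'b': q1 → q2
Read 'a': q2 → q1
Final state q1 is not accepting, so the string is rejected.

Final answer: No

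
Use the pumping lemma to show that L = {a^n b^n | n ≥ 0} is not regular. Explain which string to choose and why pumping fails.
Language: L = {a^n b^n | n ≥ 0} (equal numbers of a's followed by b's)
Step 1: Assume for contradiction that L is regular, with pumping length p.
Step 2: Choose s = a^p b^p. Then s ∈ L (it has p a's followed by p b's) and |s| ≥ p.
Step 3: Consider any decomposition s = xyz with |xy| ≤ p and |y| > 0. Since |xy| ≤ p and the first p symbols of s are all a's, y = a^k for some k with 1 ≤ k ≤ p.
Step 4: Pumping up (i = 2): xy²z = a^(p+k) b^p, which has more a's than b's, so xy²z ∉ L.
This contradicts the pumping lemma, so L is not regular.

Final answer: Choose s = a^p b^p. Since |xy| ≤ p, y = a^k with k ≥ 1. Then xy²z = a^(p+k) b^p ∉ L.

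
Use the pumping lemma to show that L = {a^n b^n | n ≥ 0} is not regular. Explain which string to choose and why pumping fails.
Language: L = {a^n b^n | n ≥ 0} (equal numbers of a's followed by b's)
Step 1: Assume for contradiction that L is regular, with pumping length p.
Step 2: Choose s = a^p b^p. Then s ∈ L (it has p a's followed by p b's) and |s| ≥ p.
Step 3: Consider any decomposition s = xyz with |xy| ≤ p and |y| > 0. Since |xy| ≤ p and the first p symbols of s are all a's, y = a^k for some k with 1 ≤ k ≤ p.
Step 4: Pumping up (i = 2): xy²z = a^(p+k) b^p, which has more a's than b's, so xy²z ∉ L.
This contradicts the pumping lemma, so L is not regular.

Final answer: Choose s = a^p b^p. Since |xy| ≤ p, y = a^k with k ≥ 1. Then xy²z = a^(p+k) b^p ∉ L.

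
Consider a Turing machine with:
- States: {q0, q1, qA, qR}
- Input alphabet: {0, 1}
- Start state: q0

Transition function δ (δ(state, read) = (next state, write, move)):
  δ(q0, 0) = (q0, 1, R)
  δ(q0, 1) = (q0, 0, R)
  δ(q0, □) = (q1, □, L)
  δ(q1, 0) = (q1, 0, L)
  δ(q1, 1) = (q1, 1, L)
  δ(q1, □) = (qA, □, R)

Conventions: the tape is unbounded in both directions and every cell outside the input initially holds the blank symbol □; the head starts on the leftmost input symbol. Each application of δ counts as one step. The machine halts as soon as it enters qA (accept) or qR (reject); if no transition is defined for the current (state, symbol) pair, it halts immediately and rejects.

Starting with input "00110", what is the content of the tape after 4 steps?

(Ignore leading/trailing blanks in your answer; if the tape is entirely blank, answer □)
Step 0: [q0]00110 (head at position 0)
Step 1: δ(q0, 0) = (q0, 1, R)  ⊢  1[q0]0110 (head at position 1)
Step 2: δ(q0, 0) = (q0, 1, R)  ⊢  11[q0]110 (head at position 2)
Step 3: δ(q0, 1) = (q0, 0, R)  ⊢  110[q0]10 (head at position 3)
Step 4: δ(q0, 1) = (q0, 0, R)  ⊢  1100[q0]0 (head at position 4)
Tape after 4 steps (ignoring surrounding blanks): 11000

Final answer: Tape: 11000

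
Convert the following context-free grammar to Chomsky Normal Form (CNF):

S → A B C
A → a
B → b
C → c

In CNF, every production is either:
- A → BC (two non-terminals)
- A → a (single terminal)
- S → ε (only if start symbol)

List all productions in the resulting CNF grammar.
The grammar has no ε-productions or unit productions to eliminate.
A → a is already in CNF (single terminal) – keep it.
B → b is already in CNF (single terminal) – keep it.
C → c is already in CNF (single terminal) – keep it.
S → A B C has 3 symbols on the right: break it into binary productions S → A X0, X0 → B C.
Resulting CNF grammar (5 productions): A → a; B → b; C → c; S → A X0; X0 → B C

Final answer: A → a; B → b; C → c; S → A X0; X0 → B C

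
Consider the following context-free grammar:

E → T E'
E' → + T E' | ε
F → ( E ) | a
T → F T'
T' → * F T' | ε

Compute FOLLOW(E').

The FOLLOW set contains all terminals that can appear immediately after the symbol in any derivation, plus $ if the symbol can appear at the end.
Useful FIRST sets: FIRST(E') = {+, ε}, FIRST(T') = {*, ε} (both E' and T' are nullable).
FOLLOW(E): E is the start symbol → $; E appears in F → ( E ) followed by ')' → FOLLOW(E) = {), $}.
FOLLOW(E'): E' appears at the right end of E → T E' and of E' → + T E', so FOLLOW(E') ⊇ FOLLOW(E) (the second occurrence adds nothing new). FOLLOW(E') = {), $}.

Final answer: {$, )}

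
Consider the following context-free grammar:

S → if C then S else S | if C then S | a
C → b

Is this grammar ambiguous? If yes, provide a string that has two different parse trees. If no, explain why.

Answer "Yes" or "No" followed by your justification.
The 'dangling else' can attach to either if. Two leftmost derivations of  if b then if b then a else a:
  (1) S ⇒ if C then S else S ⇒ if b then S else S ⇒ if b then if C then S else S ⇒ if b then if b then S else S ⇒ if b then if b then a else S ⇒ if b then if b then a else a   (else belongs to the outer if)
  (2) S ⇒ if C then S ⇒ if b then S ⇒ if b then if C then S else S ⇒ if b then if b then S else S ⇒ if b then if b then a else S ⇒ if b then if b then a else a   (else belongs to the inner if)
Two distinct parse trees for the same string, so the grammar is ambiguous.

Final answer: Yes - the string 'if b then if b then a else a' has two distinct leftmost derivations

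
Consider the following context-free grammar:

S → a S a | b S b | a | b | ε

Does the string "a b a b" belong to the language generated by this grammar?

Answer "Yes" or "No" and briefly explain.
Every production places the same symbol at both ends (or yields a single symbol / ε), so every derived string is a palindrome. a b a b reversed is b a b a ≠ a b a b, so it is not a palindrome and cannot be derived (already the first step fails: the string starts with a but ends with b, so neither S → a S a nor S → b S b fits).

Final answer: No - no valid derivation exists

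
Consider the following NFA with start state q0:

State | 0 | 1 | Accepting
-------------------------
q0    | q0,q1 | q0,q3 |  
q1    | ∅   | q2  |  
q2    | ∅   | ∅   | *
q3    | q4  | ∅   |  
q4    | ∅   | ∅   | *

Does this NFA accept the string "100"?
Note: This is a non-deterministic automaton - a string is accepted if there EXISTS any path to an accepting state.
Track the set of states the NFA could be in: start {q0}
Read '1': {q0} → {q0, q3}
Read '0': {q0, q3} → {q0, q1, q4}
Read '0': {q0, q1, q4} → {q0, q1}
Final set {q0, q1} contains no accepting state → rejected.

Final answer: No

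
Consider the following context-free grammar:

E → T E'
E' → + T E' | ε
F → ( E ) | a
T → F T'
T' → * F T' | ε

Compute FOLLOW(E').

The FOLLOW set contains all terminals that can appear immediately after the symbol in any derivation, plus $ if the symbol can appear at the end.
Useful FIRST sets: FIRST(E') = {+, ε}, FIRST(T') = {*, ε} (both E' and T' are nullable).
FOLLOW(E): E is the start symbol → $; E appears in F → ( E ) followed by ')' → FOLLOW(E) = {), $}.
FOLLOW(E'): E' appears at the right end of E → T E' and of E' → + T E', so FOLLOW(E') ⊇ FOLLOW(E) (the second occurrence adds nothing new). FOLLOW(E') = {), $}.

Final answer: {$, )}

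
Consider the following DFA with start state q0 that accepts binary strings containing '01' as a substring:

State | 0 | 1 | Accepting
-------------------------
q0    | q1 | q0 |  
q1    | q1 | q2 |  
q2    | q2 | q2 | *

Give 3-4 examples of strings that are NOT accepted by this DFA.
Any strings that end in a non-accepting state work; for example:
"10": q0 → q0 → q1; q1 is not accepting → rejected
"100": q0 → q0 → q1 → q1; q1 is not accepting → rejected
"0000": q0 → q1 → q1 → q1 → q1; q1 is not accepting → rejected
"1100": q0 → q0 → q0 → q1 → q1; q1 is not accepting → rejected

Final answer: "10", "100", "0000", "1100"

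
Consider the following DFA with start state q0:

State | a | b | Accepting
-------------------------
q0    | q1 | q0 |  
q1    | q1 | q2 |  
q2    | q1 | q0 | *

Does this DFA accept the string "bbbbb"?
Start in q0.
Read 'b': q0 → q0
Read 'b': q0 → q0
Read 'b': q0 → q0
Read 'b': q0 → q0
Read 'b': q0 → q0
Final state q0 is not accepting, so the string is rejected.

Final answer: No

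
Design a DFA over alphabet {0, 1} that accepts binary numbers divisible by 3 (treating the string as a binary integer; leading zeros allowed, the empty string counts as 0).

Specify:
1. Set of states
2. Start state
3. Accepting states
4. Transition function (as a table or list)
One valid DFA (any DFA recognizing the same language is acceptable):
States: {q0, q1, q2}
Start: q0
Accepting: {q0}
Transitions (accepting states marked with *):
State | 0 | 1 | Accepting
-------------------------
q0    | q0 | q1 | *
q1    | q2 | q0 |  
q2    | q1 | q2 |  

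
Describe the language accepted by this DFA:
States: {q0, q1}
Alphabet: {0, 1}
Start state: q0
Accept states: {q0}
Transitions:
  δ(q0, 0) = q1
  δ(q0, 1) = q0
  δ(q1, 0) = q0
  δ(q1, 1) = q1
Analyzing the DFA structure:
Start state: q0
Accept states: {q0}
Interpreting what each state remembers (checking against the transitions):
  q0: an even number of 0s has been read so far
  q1: an odd number of 0s has been read so far
  δ(q0, 0): in q0 (an even number of 0s has been read so far), after reading 0 we have: an odd number of 0s has been read so far → q1
  δ(q0, 1): in q0 (an even number of 0s has been read so far), after reading 1 we have: an even number of 0s has been read so far → q0
  δ(q1, 0): in q1 (an odd number of 0s has been read so far), after reading 0 we have: an even number of 0s has been read so far → q0
  δ(q1, 1): in q1 (an odd number of 0s has been read so far), after reading 1 we have: an odd number of 0s has been read so far → q1
A string is accepted iff it ends in {q0}, i.e. an even number of 0s has been read so far.
Language: All binary strings with an even number of 0s

Final answer: All binary strings with an even number of 0s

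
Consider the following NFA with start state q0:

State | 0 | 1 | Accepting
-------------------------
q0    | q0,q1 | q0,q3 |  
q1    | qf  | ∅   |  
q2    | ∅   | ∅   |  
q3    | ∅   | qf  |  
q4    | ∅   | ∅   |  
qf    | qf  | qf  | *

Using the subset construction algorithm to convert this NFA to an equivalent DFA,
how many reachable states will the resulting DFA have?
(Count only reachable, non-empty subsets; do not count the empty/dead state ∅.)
Start subset: {q0}
{q0}: on 0 → {q0, q1}, on 1 → {q0, q3}
{q0, q1}: on 0 → {q0, q1, qf}, on 1 → {q0, q3}
{q0, q3}: on 0 → {q0, q1}, on 1 → {q0, q3, qf}
{q0, q1, qf}: on 0 → {q0, q1, qf}, on 1 → {q0, q3, qf}
{q0, q3, qf}: on 0 → {q0, q1, qf}, on 1 → {q0, q3, qf}
Reachable non-empty subsets: {q0}, {q0, q1}, {q0, q3}, {q0, q1, qf}, {q0, q3, qf} — 5 in total.

Final answer: 5 states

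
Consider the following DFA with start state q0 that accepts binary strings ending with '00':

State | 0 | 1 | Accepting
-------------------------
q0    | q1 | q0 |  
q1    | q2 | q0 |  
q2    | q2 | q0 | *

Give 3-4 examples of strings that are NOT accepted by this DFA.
Any strings that end in a non-accepting state work; for example:
"11": q0 → q0 → q0; q0 is not accepting → rejected
"011": q0 → q1 → q0 → q0; q0 is not accepting → rejected
"1010": q0 → q0 → q1 → q0 → q1; q1 is not accepting → rejected
"1111": q0 → q0 → q0 → q0 → q0; q0 is not accepting → rejected

Final answer: "11", "011", "1010", "1111"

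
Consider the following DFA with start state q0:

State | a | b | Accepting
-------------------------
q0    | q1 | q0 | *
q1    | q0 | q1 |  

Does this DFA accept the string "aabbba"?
Start in q0.
Read 'a': q0 → q1
Read 'a': q1 → q0
Read 'b': q0 → q0
Read 'b': q0 → q0
Read 'b': q0 → q0
Read 'a': q0 → q1
Final state q1 is not accepting, so the string is rejected.

Final answer: No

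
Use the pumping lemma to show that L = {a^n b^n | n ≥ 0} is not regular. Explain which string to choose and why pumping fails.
Language: L = {a^n b^n | n ≥ 0} (equal numbers of a's followed by b's)
Step 1: Assume for contradiction that L is regular, with pumping length p.
Step 2: Choose s = a^p b^p. Then s ∈ L (it has p a's followed by p b's) and |s| ≥ p.
Step 3: Consider any decomposition s = xyz with |xy| ≤ p and |y| > 0. Since |xy| ≤ p and the first p symbols of s are all a's, y = a^k for some k with 1 ≤ k ≤ p.
Step 4: Pumping up (i = 2): xy²z = a^(p+k) b^p, which has more a's than b's, so xy²z ∉ L.
This contradicts the pumping lemma, so L is not regular.

Final answer: Choose s = a^p b^p. Since |xy| ≤ p, y = a^k with k ≥ 1. Then xy²z = a^(p+k) b^p ∉ L.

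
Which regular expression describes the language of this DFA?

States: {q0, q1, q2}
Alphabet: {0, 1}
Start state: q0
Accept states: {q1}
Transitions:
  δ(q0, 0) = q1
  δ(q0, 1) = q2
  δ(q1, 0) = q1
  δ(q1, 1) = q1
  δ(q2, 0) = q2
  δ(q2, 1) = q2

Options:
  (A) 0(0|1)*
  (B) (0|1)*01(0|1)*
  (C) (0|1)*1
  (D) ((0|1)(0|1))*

Testing sample strings against the DFA:
  '01' -> accepted
  '000' -> accepted
  '10100' -> rejected
  '00111' -> accepted
Checking each option for a counterexample:
  (A) 0(0|1)*: agrees with the DFA on all strings of length ≤ 4
  (B) (0|1)*01(0|1)*: '0' is accepted by the DFA but does not match the regex → eliminated
  (C) (0|1)*1: '0' is accepted by the DFA but does not match the regex → eliminated
  (D) ((0|1)(0|1))*: ε is rejected by the DFA but matches the regex → eliminated
Only (A) 0(0|1)* is consistent with the DFA.

Final answer: (A) 0(0|1)*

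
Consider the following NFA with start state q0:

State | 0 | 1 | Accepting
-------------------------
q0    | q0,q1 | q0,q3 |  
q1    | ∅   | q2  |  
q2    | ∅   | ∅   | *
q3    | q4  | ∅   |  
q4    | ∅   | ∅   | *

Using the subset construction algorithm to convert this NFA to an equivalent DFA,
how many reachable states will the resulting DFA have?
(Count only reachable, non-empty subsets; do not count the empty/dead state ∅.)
Start subset: {q0}
{q0}: on 0 → {q0, q1}, on 1 → {q0, q3}
{q0, q1}: on 0 → {q0, q1}, on 1 → {q0, q2, q3}
{q0, q3}: on 0 → {q0, q1, q4}, on 1 → {q0, q3}
{q0, q2, q3}: on 0 → {q0, q1, q4}, on 1 → {q0, q3}
{q0, q1, q4}: on 0 → {q0, q1}, on 1 → {q0, q2, q3}
Reachable non-empty subsets: {q0}, {q0, q1}, {q0, q3}, {q0, q2, q3}, {q0, q1, q4} — 5 in total.

Final answer: 5 states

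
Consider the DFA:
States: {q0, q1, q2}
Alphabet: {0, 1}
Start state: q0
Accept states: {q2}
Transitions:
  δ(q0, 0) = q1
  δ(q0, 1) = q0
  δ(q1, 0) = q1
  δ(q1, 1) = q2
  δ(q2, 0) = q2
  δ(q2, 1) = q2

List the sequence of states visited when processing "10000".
Starting at q0
Read '1': q0 -> q0
Read '0': q0 -> q1
Read '0': q1 -> q1
Read '0': q1 -> q1
Read '0': q1 -> q1

Final answer: q0 -> q0 -> q1 -> q1 -> q1 -> q1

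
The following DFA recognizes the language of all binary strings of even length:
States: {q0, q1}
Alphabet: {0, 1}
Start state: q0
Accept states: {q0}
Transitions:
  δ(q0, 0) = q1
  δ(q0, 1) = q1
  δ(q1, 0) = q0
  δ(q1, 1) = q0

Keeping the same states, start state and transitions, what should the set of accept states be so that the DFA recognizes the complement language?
The DFA is complete (every state has a transition on every symbol), so the complement
is recognized by the same DFA with accepting and non-accepting states swapped.
Original accept states: {q0}
Complement accept states = All states - Original accept states
= {q0, q1} - {q0}
= {q1}
Complement language: strings of ODD length

Final answer: {q1}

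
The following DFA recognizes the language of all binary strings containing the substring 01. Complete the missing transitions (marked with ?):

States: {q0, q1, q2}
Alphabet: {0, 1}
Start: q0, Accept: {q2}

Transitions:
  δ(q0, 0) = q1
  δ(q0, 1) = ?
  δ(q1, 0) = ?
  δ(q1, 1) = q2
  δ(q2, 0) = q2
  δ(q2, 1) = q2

What each state remembers (consistent with the given transitions and accept states):
  q0: 01 not seen yet and the last symbol was not 0
  q1: 01 not seen yet and the last symbol was 0
  q2: the substring 01 has already been seen
Filling in the missing entries:
  δ(q0, 1): in q0 (01 not seen yet and the last symbol was not 0), after reading 1 we have: 01 not seen yet and the last symbol was not 0 → q0
  δ(q1, 0): in q1 (01 not seen yet and the last symbol was 0), after reading 0 we have: 01 not seen yet and the last symbol was 0 → q1

Final answer: δ(q0, 1) = q0; δ(q1, 0) = q1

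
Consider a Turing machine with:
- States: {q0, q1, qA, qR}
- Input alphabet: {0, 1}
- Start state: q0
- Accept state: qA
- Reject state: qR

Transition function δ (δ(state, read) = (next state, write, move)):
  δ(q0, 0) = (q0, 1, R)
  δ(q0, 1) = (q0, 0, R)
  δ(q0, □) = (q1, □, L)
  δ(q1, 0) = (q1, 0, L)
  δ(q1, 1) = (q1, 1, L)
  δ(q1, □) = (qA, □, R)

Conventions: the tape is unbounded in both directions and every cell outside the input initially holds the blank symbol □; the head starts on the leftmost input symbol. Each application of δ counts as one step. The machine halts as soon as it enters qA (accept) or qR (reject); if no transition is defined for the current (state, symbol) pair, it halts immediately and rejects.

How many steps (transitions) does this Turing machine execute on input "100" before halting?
Step 0: [q0]100 (head at position 0)
Step 1: δ(q0, 1) = (q0, 0, R)  ⊢  0[q0]00 (head at position 1)
Step 2: δ(q0, 0) = (q0, 1, R)  ⊢  01[q0]0 (head at position 2)
Step 3: δ(q0, 0) = (q0, 1, R)  ⊢  011[q0]□ (head at position 3)
Step 4: δ(q0, □) = (q1, □, L)  ⊢  01[q1]1□ (head at position 2)
Step 5: δ(q1, 1) = (q1, 1, L)  ⊢  0[q1]11□ (head at position 1)
Step 6: δ(q1, 1) = (q1, 1, L)  ⊢  [q1]011□ (head at position 0)
Step 7: δ(q1, 0) = (q1, 0, L)  ⊢  [q1]□011□ (head at position -1)
Step 8: δ(q1, □) = (qA, □, R)  ⊢  □[qA]011□ (head at position 0)
The machine is in qA, so it halts and accepts.
Number of transitions executed: 8.

Final answer: 8 steps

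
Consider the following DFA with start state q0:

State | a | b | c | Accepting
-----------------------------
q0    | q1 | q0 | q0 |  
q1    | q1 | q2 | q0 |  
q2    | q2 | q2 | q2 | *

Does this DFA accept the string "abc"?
Start in q0.
Read 'a': q0 → q1
Read 'b': q1 → q2
Read 'c': q2 → q2
Final state q2 is accepting, so the string is accepted.

Final answer: Yes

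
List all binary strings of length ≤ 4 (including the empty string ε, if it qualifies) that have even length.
Checking every binary string of length 0 to 4:
  Length 0: accepted: ε | rejected: (none)
  Length 1: accepted: (none) | rejected: 0, 1
  Length 2: accepted: 00, 01, 10, 11 | rejected: (none)
  Length 3: accepted: (none) | rejected: 000, 001, 010, 011, 100, 101, 110, 111
  Length 4: accepted: 0000, 0001, 0010, 0011, 0100, 0101, 0110, 0111, 1000, 1001, 1010, 1011, 1100, 1101, 1110, 1111 | rejected: (none)
Total: 21 string(s).

Final answer: ε, 00, 01, 10, 11, 0000, 0001, 0010, 0011, 0100, 0101, 0110, 0111, 1000, 1001, 1010, 1011, 1100, 1101, 1110, 1111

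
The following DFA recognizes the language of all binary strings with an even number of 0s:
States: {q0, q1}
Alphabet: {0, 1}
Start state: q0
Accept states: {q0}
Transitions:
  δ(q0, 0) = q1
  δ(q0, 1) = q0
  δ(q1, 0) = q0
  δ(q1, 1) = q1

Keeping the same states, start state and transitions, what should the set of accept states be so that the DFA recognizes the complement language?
The DFA is complete (every state has a transition on every symbol), so the complement
is recognized by the same DFA with accepting and non-accepting states swapped.
Original accept states: {q0}
Complement accept states = All states - Original accept states
= {q0, q1} - {q0}
= {q1}
Complement language: strings with an ODD number of 0s

Final answer: {q1}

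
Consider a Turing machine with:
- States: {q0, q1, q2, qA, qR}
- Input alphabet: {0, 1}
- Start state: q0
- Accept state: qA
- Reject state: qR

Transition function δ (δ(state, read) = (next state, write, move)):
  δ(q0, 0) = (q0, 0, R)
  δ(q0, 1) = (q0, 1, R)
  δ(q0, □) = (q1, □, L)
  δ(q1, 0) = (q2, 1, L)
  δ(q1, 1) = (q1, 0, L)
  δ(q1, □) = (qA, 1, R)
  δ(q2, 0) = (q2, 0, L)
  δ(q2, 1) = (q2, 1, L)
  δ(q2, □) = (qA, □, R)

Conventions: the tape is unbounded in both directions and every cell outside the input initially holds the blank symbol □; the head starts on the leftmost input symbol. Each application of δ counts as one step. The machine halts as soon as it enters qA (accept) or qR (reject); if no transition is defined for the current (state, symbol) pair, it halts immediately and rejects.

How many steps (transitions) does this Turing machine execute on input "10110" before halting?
Step 0: [q0]10110 (head at position 0)
Step 1: δ(q0, 1) = (q0, 1, R)  ⊢  1[q0]0110 (head at position 1)
Step 2: δ(q0, 0) = (q0, 0, R)  ⊢  10[q0]110 (head at position 2)
Step 3: δ(q0, 1) = (q0, 1, R)  ⊢  101[q0]10 (head at position 3)
Step 4: δ(q0, 1) = (q0, 1, R)  ⊢  1011[q0]0 (head at position 4)
Step 5: δ(q0, 0) = (q0, 0, R)  ⊢  10110[q0]□ (head at position 5)
Step 6: δ(q0, □) = (q1, □, L)  ⊢  1011[q1]0□ (head at position 4)
Step 7: δ(q1, 0) = (q2, 1, L)  ⊢  101[q2]11□ (head at position 3)
Step 8: δ(q2, 1) = (q2, 1, L)  ⊢  10[q2]111□ (head at position 2)
Step 9: δ(q2, 1) = (q2, 1, L)  ⊢  1[q2]0111□ (head at position 1)
Step 10: δ(q2, 0) = (q2, 0, L)  ⊢  [q2]10111□ (head at position 0)
Step 11: δ(q2, 1) = (q2, 1, L)  ⊢  [q2]□10111□ (head at position -1)
Step 12: δ(q2, □) = (qA, □, R)  ⊢  □[qA]10111□ (head at position 0)
The machine is in qA, so it halts and accepts.
Number of transitions executed: 12.

Final answer: 12 steps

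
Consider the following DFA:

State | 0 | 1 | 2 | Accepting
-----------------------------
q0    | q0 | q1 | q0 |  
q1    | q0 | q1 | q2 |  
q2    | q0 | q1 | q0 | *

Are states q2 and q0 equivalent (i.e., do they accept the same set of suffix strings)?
Try the suffix ε (the empty string).
From q2: q2 — accepting.
From q0: q0 — not accepting.
The two states disagree on this suffix, so they are not equivalent.

Final answer: No. Distinguishing string: ε (the empty string) - accepted from q2 but not from q0.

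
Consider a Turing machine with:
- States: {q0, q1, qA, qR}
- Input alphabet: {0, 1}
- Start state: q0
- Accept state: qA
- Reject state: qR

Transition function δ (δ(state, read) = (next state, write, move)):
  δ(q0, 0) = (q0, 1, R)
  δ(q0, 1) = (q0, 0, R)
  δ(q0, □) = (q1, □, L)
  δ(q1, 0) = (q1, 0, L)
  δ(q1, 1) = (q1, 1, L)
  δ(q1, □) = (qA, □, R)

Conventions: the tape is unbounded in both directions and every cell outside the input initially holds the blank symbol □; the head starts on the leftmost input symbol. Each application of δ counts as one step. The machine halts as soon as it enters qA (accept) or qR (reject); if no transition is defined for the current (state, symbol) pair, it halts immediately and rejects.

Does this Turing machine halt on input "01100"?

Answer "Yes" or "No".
Step 0: [q0]01100 (head at position 0)
Step 1: δ(q0, 0) = (q0, 1, R)  ⊢  1[q0]1100 (head at position 1)
Step 2: δ(q0, 1) = (q0, 0, R)  ⊢  10[q0]100 (head at position 2)
Step 3: δ(q0, 1) = (q0, 0, R)  ⊢  100[q0]00 (head at position 3)
Step 4: δ(q0, 0) = (q0, 1, R)  ⊢  1001[q0]0 (head at position 4)
Step 5: δ(q0, 0) = (q0, 1, R)  ⊢  10011[q0]□ (head at position 5)
Step 6: δ(q0, □) = (q1, □, L)  ⊢  1001[q1]1□ (head at position 4)
Step 7: δ(q1, 1) = (q1, 1, L)  ⊢  100[q1]11□ (head at position 3)
Step 8: δ(q1, 1) = (q1, 1, L)  ⊢  10[q1]011□ (head at position 2)
Step 9: δ(q1, 0) = (q1, 0, L)  ⊢  1[q1]0011□ (head at position 1)
Step 10: δ(q1, 0) = (q1, 0, L)  ⊢  [q1]10011□ (head at position 0)
Step 11: δ(q1, 1) = (q1, 1, L)  ⊢  [q1]□10011□ (head at position -1)
Step 12: δ(q1, □) = (qA, □, R)  ⊢  □[qA]10011□ (head at position 0)
The machine is in qA, so it halts and accepts.
It halts after 12 steps.

Final answer: Yes - halts after 12 steps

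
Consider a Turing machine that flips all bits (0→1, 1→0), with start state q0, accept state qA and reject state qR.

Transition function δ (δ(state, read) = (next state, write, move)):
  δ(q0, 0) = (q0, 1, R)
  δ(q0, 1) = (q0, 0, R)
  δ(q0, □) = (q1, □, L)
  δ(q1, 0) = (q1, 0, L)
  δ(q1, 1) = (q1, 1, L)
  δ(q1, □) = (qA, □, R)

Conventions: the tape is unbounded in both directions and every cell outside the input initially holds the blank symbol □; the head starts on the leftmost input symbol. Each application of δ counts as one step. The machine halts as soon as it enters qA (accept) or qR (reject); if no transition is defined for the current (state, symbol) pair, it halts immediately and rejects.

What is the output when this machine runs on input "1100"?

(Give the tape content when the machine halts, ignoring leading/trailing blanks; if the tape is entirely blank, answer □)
Step 0: [q0]1100 (head at position 0)
Step 1: δ(q0, 1) = (q0, 0, R)  ⊢  0[q0]100 (head at position 1)
Step 2: δ(q0, 1) = (q0, 0, R)  ⊢  00[q0]00 (head at position 2)
Step 3: δ(q0, 0) = (q0, 1, R)  ⊢  001[q0]0 (head at position 3)
Step 4: δ(q0, 0) = (q0, 1, R)  ⊢  0011[q0]□ (head at position 4)
Step 5: δ(q0, □) = (q1, □, L)  ⊢  001[q1]1□ (head at position 3)
Step 6: δ(q1, 1) = (q1, 1, L)  ⊢  00[q1]11□ (head at position 2)
Step 7: δ(q1, 1) = (q1, 1, L)  ⊢  0[q1]011□ (head at position 1)
Step 8: δ(q1, 0) = (q1, 0, L)  ⊢  [q1]0011□ (head at position 0)
Step 9: δ(q1, 0) = (q1, 0, L)  ⊢  [q1]□0011□ (head at position -1)
Step 10: δ(q1, □) = (qA, □, R)  ⊢  □[qA]0011□ (head at position 0)
The machine is in qA, so it halts and accepts.
Tape content when halted (ignoring surrounding blanks): 0011

Final answer: Output: 0011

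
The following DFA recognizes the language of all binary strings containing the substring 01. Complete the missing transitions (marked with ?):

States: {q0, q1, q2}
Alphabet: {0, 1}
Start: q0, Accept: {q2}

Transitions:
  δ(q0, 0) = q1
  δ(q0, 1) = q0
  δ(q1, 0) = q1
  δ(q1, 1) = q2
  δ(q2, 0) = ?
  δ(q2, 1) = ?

What each state remembers (consistent with the given transitions and accept states):
  q0: 01 not seen yet and the last symbol was not 0
  q1: 01 not seen yet and the last symbol was 0
  q2: the substring 01 has already been seen
Filling in the missing entries:
  δ(q2, 0): in q2 (the substring 01 has already been seen), after reading 0 we have: the substring 01 has already been seen → q2
  δ(q2, 1): in q2 (the substring 01 has already been seen), after reading 1 we have: the substring 01 has already been seen → q2

Final answer: δ(q2, 0) = q2; δ(q2, 1) = q2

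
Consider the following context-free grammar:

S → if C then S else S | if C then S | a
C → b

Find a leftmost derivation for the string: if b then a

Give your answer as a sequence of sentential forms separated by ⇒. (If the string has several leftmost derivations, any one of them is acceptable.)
Start with S.
Step 1: the leftmost non-terminal is S; apply S → if C then S:  if C then S
Step 2: the leftmost non-terminal is C; apply C → b:  if b then S
Step 3: the leftmost non-terminal is S; apply S → a:  if b then a

Final answer: S ⇒ if C then S ⇒ if b then S ⇒ if b then a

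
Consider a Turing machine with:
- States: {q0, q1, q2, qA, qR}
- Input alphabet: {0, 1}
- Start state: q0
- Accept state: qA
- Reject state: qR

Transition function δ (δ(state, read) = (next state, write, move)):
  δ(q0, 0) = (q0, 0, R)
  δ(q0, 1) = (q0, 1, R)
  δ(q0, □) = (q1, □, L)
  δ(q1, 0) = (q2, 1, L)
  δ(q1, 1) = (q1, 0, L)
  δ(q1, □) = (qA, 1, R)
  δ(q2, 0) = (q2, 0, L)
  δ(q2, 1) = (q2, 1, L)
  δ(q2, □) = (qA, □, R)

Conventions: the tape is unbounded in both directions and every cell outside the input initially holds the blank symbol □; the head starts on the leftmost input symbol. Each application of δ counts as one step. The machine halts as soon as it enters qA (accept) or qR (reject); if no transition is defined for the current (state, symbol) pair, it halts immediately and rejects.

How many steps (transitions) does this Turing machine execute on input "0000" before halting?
Step 0: [q0]0000 (head at position 0)
Step 1: δ(q0, 0) = (q0, 0, R)  ⊢  0[q0]000 (head at position 1)
Step 2: δ(q0, 0) = (q0, 0, R)  ⊢  00[q0]00 (head at position 2)
Step 3: δ(q0, 0) = (q0, 0, R)  ⊢  000[q0]0 (head at position 3)
Step 4: δ(q0, 0) = (q0, 0, R)  ⊢  0000[q0]□ (head at position 4)
Step 5: δ(q0, □) = (q1, □, L)  ⊢  000[q1]0□ (head at position 3)
Step 6: δ(q1, 0) = (q2, 1, L)  ⊢  00[q2]01□ (head at position 2)
Step 7: δ(q2, 0) = (q2, 0, L)  ⊢  0[q2]001□ (head at position 1)
Step 8: δ(q2, 0) = (q2, 0, L)  ⊢  [q2]0001□ (head at position 0)
Step 9: δ(q2, 0) = (q2, 0, L)  ⊢  [q2]□0001□ (head at position -1)
Step 10: δ(q2, □) = (qA, □, R)  ⊢  □[qA]0001□ (head at position 0)
The machine is in qA, so it halts and accepts.
Number of transitions executed: 10.

Final answer: 10 steps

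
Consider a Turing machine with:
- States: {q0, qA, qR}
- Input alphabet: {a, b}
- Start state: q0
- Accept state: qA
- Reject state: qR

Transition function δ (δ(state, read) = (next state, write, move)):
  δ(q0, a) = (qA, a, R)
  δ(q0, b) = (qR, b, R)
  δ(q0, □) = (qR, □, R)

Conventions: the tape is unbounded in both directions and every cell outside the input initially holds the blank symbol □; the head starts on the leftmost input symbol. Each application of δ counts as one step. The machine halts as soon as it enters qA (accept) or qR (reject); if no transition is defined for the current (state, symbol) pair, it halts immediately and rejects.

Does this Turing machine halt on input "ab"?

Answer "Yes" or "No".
Step 0: [q0]ab (head at position 0)
Step 1: δ(q0, a) = (qA, a, R)  ⊢  a[qA]b (head at position 1)
The machine is in qA, so it halts and accepts.
It halts after 1 steps.

Final answer: Yes - halts after 1 steps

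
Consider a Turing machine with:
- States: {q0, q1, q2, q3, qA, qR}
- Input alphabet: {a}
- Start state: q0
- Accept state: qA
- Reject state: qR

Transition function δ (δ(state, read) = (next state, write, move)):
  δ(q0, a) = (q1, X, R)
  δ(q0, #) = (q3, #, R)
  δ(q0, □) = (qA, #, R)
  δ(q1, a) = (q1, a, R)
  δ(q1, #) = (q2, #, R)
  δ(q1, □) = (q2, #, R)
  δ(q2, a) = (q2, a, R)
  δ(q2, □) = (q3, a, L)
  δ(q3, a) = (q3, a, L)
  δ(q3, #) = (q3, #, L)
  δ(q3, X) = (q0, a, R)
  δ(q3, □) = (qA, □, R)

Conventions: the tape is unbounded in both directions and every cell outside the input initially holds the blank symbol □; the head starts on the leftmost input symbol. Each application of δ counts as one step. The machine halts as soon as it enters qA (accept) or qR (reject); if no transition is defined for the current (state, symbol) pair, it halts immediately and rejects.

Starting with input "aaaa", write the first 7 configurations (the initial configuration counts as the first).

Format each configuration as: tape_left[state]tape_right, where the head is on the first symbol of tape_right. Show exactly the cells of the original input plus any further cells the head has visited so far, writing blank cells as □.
Step 0: [q0]aaaa (head at position 0)
Step 1: δ(q0, a) = (q1, X, R)  ⊢  X[q1]aaa (head at position 1)
Step 2: δ(q1, a) = (q1, a, R)  ⊢  Xa[q1]aa (head at position 2)
Step 3: δ(q1, a) = (q1, a, R)  ⊢  Xaa[q1]a (head at position 3)
Step 4: δ(q1, a) = (q1, a, R)  ⊢  Xaaa[q1]□ (head at position 4)
Step 5: δ(q1, □) = (q2, #, R)  ⊢  Xaaa#[q2]□ (head at position 5)
Step 6: δ(q2, □) = (q3, a, L)  ⊢  Xaaa[q3]#a (head at position 4)

Final answer: [q0]aaaa ⊢ X[q1]aaa ⊢ Xa[q1]aa ⊢ Xaa[q1]a ⊢ Xaaa[q1]□ ⊢ Xaaa#[q2]□ ⊢ Xaaa[q3]#a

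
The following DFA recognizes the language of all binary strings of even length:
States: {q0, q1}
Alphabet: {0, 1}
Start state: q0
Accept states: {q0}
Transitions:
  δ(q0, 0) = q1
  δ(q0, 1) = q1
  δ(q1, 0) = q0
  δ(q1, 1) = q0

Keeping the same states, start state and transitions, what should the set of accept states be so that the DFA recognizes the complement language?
The DFA is complete (every state has a transition on every symbol), so the complement
is recognized by the same DFA with accepting and non-accepting states swapped.
Original accept states: {q0}
Complement accept states = All states - Original accept states
= {q0, q1} - {q0}
= {q1}
Complement language: strings of ODD length

Final answer: {q1}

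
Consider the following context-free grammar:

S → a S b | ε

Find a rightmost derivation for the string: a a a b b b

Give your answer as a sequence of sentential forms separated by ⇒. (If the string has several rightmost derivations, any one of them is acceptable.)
Start with S.
Step 1: the rightmost non-terminal is S; apply S → a S b:  a S b
Step 2: the rightmost non-terminal is S; apply S → a S b:  a a S b b
Step 3: the rightmost non-terminal is S; apply S → a S b:  a a a S b b b
Step 4: the rightmost non-terminal is S; apply S → ε:  a a a b b b

Final answer: S ⇒ a S b ⇒ a a S b b ⇒ a a a S b b b ⇒ a a a b b b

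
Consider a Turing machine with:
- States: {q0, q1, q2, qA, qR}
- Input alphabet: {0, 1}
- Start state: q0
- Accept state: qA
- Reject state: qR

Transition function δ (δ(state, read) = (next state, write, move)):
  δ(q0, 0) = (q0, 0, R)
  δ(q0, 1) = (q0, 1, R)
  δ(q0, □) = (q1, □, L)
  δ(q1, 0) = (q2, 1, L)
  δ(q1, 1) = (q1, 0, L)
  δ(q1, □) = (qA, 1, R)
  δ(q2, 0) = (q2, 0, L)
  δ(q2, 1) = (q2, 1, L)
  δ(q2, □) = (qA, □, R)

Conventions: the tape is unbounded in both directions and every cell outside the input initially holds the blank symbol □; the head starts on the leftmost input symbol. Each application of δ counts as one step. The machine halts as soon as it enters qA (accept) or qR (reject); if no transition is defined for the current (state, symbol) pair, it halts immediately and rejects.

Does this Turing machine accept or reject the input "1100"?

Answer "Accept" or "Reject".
Step 0: [q0]1100 (head at position 0)
Step 1: δ(q0, 1) = (q0, 1, R)  ⊢  1[q0]100 (head at position 1)
Step 2: δ(q0, 1) = (q0, 1, R)  ⊢  11[q0]00 (head at position 2)
Step 3: δ(q0, 0) = (q0, 0, R)  ⊢  110[q0]0 (head at position 3)
Step 4: δ(q0, 0) = (q0, 0, R)  ⊢  1100[q0]□ (head at position 4)
Step 5: δ(q0, □) = (q1, □, L)  ⊢  110[q1]0□ (head at position 3)
Step 6: δ(q1, 0) = (q2, 1, L)  ⊢  11[q2]01□ (head at position 2)
Step 7: δ(q2, 0) = (q2, 0, L)  ⊢  1[q2]101□ (head at position 1)
Step 8: δ(q2, 1) = (q2, 1, L)  ⊢  [q2]1101□ (head at position 0)
Step 9: δ(q2, 1) = (q2, 1, L)  ⊢  [q2]□1101□ (head at position -1)
Step 10: δ(q2, □) = (qA, □, R)  ⊢  □[qA]1101□ (head at position 0)
The machine is in qA, so it halts and accepts.

Final answer: Accept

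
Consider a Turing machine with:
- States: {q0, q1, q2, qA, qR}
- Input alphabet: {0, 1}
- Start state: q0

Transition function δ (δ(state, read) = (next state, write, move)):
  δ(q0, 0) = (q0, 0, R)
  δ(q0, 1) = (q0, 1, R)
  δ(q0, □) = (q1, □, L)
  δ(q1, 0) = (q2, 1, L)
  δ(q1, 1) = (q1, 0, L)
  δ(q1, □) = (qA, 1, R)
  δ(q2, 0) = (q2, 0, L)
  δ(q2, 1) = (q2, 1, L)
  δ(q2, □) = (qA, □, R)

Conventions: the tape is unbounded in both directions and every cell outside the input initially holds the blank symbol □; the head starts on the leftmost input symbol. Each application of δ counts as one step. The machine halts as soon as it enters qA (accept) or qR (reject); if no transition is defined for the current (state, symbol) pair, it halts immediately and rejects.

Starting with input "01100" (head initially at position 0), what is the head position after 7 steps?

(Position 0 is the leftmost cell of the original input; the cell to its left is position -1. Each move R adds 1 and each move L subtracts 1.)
Step 0: [q0]01100 (head at position 0)
Step 1: δ(q0, 0) = (q0, 0, R)  ⊢  0[q0]1100 (head at position 1)
Step 2: δ(q0, 1) = (q0, 1, R)  ⊢  01[q0]100 (head at position 2)
Step 3: δ(q0, 1) = (q0, 1, R)  ⊢  011[q0]00 (head at position 3)
Step 4: δ(q0, 0) = (q0, 0, R)  ⊢  0110[q0]0 (head at position 4)
Step 5: δ(q0, 0) = (q0, 0, R)  ⊢  01100[q0]□ (head at position 5)
Step 6: δ(q0, □) = (q1, □, L)  ⊢  0110[q1]0□ (head at position 4)
Step 7: δ(q1, 0) = (q2, 1, L)  ⊢  011[q2]01□ (head at position 3)
Head position after 7 steps: 3

Final answer: Position 3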